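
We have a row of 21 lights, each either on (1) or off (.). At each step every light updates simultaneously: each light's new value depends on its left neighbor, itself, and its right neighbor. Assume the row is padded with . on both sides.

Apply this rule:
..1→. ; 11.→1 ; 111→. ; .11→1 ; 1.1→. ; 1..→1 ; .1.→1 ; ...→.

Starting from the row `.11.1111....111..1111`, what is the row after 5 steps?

.11.1..11...1.11.1..1
.11.11.111..1.11.11.1
.11.11.1.11.1.11.11.1
.11.11.1.11.1.11.11.1  (fixed point — unchanged through step 5)

.11.11.1.11.1.11.11.1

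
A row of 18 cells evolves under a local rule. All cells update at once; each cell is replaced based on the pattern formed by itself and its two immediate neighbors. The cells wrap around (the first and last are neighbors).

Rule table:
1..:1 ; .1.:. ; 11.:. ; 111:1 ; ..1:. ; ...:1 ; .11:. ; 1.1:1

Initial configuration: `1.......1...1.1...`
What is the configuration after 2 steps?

..1111.1...1..1..1

.111111..11..1.11.
..1111.1...1..1..1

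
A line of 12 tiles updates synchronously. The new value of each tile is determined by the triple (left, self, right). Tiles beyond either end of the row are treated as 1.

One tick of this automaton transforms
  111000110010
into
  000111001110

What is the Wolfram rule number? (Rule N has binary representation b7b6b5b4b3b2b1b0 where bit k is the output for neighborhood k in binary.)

23

position 0: 111 → 0  (bit 7 = 0)
position 2: 110 → 0  (bit 6 = 0)
position 11: 101 → 0  (bit 5 = 0)
position 3: 100 → 1  (bit 4 = 1)
position 6: 011 → 0  (bit 3 = 0)
position 10: 010 → 1  (bit 2 = 1)
position 5: 001 → 1  (bit 1 = 1)
position 4: 000 → 1  (bit 0 = 1)
bits b7..b0 = 00010111 = 23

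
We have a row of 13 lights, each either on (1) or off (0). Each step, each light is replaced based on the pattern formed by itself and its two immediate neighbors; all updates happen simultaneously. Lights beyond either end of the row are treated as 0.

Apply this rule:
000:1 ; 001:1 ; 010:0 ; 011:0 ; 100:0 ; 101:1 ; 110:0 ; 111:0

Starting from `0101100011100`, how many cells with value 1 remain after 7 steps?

6

1010001100001
0100110001110
1001000110000
0010011000111
1100100011000
0001001100011
1110010001100
count of 1: 6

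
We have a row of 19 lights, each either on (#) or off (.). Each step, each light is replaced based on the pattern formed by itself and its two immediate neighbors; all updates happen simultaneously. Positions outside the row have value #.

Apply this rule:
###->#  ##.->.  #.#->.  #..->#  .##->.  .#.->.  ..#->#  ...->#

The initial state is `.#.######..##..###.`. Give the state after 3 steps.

....####.##..##.#..
####.##....##....##
###....####..####.#

###....####..####.#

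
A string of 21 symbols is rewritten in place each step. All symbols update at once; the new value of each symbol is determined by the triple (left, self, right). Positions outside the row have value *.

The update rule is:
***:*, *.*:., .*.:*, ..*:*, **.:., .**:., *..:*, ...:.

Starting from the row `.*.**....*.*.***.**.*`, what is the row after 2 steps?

.**.****...*****....*

step 1: .*...*..**.*..*......
step 2: .**.****...*****....*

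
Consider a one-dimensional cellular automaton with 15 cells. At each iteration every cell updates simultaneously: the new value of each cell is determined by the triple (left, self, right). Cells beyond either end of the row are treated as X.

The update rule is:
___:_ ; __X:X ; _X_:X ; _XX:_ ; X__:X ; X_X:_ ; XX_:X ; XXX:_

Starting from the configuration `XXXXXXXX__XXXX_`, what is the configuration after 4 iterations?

_______XXX___X_
X_____X__XX_XX_
XX___XXXX_X__X_
_XX_X___X_XXXX_

_XX_X___X_XXXX_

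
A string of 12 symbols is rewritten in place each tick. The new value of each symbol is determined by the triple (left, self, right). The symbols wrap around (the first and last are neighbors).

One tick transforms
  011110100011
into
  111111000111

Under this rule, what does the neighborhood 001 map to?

1

At position 9 the neighborhood is 001; the next row has 1 there.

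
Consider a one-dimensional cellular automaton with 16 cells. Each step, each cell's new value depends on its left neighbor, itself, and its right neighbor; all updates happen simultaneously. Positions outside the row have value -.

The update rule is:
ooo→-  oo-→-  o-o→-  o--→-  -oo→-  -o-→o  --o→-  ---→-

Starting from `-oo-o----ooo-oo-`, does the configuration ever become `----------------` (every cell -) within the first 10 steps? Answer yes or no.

step 1: ----o-----------
step 2: ----o-----------  (fixed point — unchanged through step 10)
step 10 is ----o-----------, still not uniform -

no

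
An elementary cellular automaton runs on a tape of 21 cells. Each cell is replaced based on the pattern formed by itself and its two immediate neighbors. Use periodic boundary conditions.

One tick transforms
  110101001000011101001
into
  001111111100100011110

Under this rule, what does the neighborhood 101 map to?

1

At position 2 the neighborhood is 101; the next row has 1 there.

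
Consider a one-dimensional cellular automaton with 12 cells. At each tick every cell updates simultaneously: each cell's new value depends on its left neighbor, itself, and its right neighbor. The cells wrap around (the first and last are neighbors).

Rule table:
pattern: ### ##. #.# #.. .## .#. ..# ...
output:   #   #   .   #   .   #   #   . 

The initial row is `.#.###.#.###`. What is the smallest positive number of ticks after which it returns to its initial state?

.#..##.#..##
.###.#.###.#
..##.#..##.#
##.#.###.#.#
##.#..##.#..
.#.###.#.###

6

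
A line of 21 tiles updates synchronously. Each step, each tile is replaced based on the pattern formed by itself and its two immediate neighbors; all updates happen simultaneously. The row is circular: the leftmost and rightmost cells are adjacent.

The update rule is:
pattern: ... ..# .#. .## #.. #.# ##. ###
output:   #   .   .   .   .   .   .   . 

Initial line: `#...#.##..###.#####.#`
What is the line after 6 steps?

#...#################

..#..................
#...#################
..#..................  (repeats step 1; period 2)
step 6: #...#################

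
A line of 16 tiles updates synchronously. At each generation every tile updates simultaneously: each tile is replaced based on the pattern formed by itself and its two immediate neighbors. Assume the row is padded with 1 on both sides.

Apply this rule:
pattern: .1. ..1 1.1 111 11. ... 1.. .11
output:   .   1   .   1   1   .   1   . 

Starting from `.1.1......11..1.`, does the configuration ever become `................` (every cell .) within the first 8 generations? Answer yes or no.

no

....1....1.111..
1..1.1..1...1111
111...11.1.1.111
1111.1.1......11
1111....1....1.1
11111..1.1..1...
1111111...11.1.1
11111111.1.1....
generation 8 is 11111111.1.1...., still not uniform .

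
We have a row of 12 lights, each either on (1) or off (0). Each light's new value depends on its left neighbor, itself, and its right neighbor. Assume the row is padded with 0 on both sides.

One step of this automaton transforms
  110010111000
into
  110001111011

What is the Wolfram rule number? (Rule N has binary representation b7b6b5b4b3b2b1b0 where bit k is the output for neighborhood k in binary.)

233

position 7: 111 → 1  (bit 7 = 1)
position 1: 110 → 1  (bit 6 = 1)
position 5: 101 → 1  (bit 5 = 1)
position 2: 100 → 0  (bit 4 = 0)
position 0: 011 → 1  (bit 3 = 1)
position 4: 010 → 0  (bit 2 = 0)
position 3: 001 → 0  (bit 1 = 0)
position 10: 000 → 1  (bit 0 = 1)
bits b7..b0 = 11101001 = 233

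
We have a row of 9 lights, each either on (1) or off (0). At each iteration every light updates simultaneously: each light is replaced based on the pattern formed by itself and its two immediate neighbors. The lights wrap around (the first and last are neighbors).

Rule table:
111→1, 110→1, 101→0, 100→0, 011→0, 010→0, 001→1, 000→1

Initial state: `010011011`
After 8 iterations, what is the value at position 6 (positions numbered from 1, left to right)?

0

iteration 1: 000101001
iteration 2: 011000010
iteration 3: 101011100
iteration 4: 000001101
iteration 5: 011110100
iteration 6: 101110001
iteration 7: 100110110
iteration 8: 001010010
position 6 holds 0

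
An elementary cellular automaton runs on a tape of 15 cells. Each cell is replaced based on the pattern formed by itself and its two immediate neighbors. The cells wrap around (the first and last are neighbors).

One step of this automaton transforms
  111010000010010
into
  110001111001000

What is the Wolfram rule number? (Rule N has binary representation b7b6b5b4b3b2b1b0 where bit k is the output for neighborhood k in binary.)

position 1: 111 → 1  (bit 7 = 1)
position 2: 110 → 0  (bit 6 = 0)
position 3: 101 → 0  (bit 5 = 0)
position 5: 100 → 1  (bit 4 = 1)
position 0: 011 → 1  (bit 3 = 1)
position 4: 010 → 0  (bit 2 = 0)
position 9: 001 → 0  (bit 1 = 0)
position 6: 000 → 1  (bit 0 = 1)
bits b7..b0 = 10011001 = 153

153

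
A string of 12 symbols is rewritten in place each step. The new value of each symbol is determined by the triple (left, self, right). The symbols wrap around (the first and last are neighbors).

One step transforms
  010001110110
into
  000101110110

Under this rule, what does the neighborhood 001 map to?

At position 0 the neighborhood is 001; the next row has 0 there.

0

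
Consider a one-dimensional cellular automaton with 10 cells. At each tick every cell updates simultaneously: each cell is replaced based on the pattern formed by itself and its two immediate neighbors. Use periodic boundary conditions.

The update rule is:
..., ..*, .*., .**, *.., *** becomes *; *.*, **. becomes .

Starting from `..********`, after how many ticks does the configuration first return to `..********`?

10

tick 1: *********.
tick 2: ********..
tick 3: *******.**
tick 4: ******..**
tick 5: *****.****
tick 6: ****..****
tick 7: ***.******
tick 8: **..******
tick 9: *.********
tick 10: ..********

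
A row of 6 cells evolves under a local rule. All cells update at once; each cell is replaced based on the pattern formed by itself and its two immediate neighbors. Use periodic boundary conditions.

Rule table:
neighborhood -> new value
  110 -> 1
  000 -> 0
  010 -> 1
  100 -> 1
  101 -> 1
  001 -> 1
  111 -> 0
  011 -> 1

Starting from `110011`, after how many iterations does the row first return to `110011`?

011110
110011

2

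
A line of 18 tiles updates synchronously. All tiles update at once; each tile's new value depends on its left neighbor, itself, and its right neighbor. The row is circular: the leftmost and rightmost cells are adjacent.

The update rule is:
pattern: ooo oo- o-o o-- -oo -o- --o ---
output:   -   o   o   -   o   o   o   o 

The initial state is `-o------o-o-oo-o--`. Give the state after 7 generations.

oooo---o-ooooooo-o

oo-ooooooooooooo-o
-ooo-----------ooo
oo-o-ooooooooooo-o
-ooooo---------ooo
oo---o-ooooooooo-o
-o-ooooo-------ooo
oooo---o-ooooooo-o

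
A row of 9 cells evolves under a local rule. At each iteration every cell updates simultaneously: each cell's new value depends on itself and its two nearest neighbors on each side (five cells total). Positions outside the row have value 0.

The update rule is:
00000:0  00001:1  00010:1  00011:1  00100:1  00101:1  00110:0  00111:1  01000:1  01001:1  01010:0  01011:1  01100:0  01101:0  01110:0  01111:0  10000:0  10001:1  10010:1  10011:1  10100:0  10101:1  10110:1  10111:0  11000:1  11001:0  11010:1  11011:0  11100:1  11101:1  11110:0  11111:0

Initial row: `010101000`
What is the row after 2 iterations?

001011110

110100100
001011110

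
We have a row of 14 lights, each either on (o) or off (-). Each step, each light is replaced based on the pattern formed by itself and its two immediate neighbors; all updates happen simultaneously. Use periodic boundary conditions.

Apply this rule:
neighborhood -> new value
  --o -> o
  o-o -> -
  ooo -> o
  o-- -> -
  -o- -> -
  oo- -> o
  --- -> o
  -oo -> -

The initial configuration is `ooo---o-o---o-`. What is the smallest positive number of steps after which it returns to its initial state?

step 1: -oo-oo----oo--
step 2: o-o--o-ooo-o-o
step 3: o---o---oo----
step 4: --oo--oo-o-ooo
step 5: -o-o-o-o----oo
step 6: ---------ooo-o
step 7: -oooooooo-oo--
step 8: o-ooooooo--o-o
step 9: o--oooooo-o---
step 10: --o-ooooo---oo
step 11: -o---oooo-oo-o
step 12: ---oo-ooo--o--
step 13: ooo-o--oo-o--o
step 14: ooo---o-o---o-

14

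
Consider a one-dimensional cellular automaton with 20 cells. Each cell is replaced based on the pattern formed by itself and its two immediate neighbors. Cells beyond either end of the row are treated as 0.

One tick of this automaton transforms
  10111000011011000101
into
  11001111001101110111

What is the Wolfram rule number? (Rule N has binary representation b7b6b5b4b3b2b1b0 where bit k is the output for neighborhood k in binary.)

position 3: 111 → 0  (bit 7 = 0)
position 4: 110 → 1  (bit 6 = 1)
position 1: 101 → 1  (bit 5 = 1)
position 5: 100 → 1  (bit 4 = 1)
position 2: 011 → 0  (bit 3 = 0)
position 0: 010 → 1  (bit 2 = 1)
position 8: 001 → 0  (bit 1 = 0)
position 6: 000 → 1  (bit 0 = 1)
bits b7..b0 = 01110101 = 117

117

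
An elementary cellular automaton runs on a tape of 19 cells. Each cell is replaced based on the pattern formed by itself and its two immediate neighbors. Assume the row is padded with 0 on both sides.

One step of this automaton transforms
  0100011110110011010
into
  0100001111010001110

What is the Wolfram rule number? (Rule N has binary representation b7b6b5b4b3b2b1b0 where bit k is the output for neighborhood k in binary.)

228

position 6: 111 → 1  (bit 7 = 1)
position 8: 110 → 1  (bit 6 = 1)
position 9: 101 → 1  (bit 5 = 1)
position 2: 100 → 0  (bit 4 = 0)
position 5: 011 → 0  (bit 3 = 0)
position 1: 010 → 1  (bit 2 = 1)
position 0: 001 → 0  (bit 1 = 0)
position 3: 000 → 0  (bit 0 = 0)
bits b7..b0 = 11100100 = 228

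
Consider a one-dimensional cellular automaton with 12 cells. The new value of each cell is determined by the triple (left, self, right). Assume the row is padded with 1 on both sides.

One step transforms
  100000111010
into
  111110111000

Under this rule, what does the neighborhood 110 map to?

1

At position 0 the neighborhood is 110; the next row has 1 there.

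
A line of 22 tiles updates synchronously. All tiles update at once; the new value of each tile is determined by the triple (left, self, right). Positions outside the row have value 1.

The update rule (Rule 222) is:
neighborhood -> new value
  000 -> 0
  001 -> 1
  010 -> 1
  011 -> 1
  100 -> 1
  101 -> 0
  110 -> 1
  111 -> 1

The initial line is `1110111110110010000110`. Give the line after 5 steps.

1110111110111111111110

1110111110111111001110
1110111110111111111110
1110111110111111111110  (fixed point — unchanged through step 5)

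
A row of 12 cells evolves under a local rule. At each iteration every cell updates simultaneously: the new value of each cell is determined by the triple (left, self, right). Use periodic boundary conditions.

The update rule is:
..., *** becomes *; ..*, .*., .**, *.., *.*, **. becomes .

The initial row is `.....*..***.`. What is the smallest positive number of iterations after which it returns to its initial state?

****.....*..
.**..***....
......*..***
.****.....*.
..**..***...
*......*..**
..****.....*
...**..***..
**......*..*
*..****.....
....**..***.
***......*..
.*..****....
.....**..***
.***......*.
..*..****...
*.....**..**
..***......*
...*..****..
**.....**..*
*..***......
....*..****.
***.....**..
.*..***.....
.....*..****
.***.....**.
..*..***....
*.....*..***
..***.....**
...*..***...
**.....*..**
*..***.....*
....*..***..
***.....*..*
**..***.....
.....*..***.

36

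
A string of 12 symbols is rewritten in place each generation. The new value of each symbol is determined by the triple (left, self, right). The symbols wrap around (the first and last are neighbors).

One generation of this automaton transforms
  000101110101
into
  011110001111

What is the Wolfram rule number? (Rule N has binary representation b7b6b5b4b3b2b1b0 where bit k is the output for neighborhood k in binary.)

39

position 6: 111 → 0  (bit 7 = 0)
position 7: 110 → 0  (bit 6 = 0)
position 4: 101 → 1  (bit 5 = 1)
position 0: 100 → 0  (bit 4 = 0)
position 5: 011 → 0  (bit 3 = 0)
position 3: 010 → 1  (bit 2 = 1)
position 2: 001 → 1  (bit 1 = 1)
position 1: 000 → 1  (bit 0 = 1)
bits b7..b0 = 00100111 = 39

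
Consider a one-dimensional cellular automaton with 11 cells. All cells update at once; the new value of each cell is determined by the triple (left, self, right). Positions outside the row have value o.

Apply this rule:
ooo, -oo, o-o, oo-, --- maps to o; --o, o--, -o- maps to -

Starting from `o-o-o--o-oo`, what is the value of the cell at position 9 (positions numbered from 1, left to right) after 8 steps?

oo-o----ooo
ooo--oo-ooo
ooo--oooooo
ooo--oooooo  (fixed point — unchanged through step 8)
position 9 holds o

o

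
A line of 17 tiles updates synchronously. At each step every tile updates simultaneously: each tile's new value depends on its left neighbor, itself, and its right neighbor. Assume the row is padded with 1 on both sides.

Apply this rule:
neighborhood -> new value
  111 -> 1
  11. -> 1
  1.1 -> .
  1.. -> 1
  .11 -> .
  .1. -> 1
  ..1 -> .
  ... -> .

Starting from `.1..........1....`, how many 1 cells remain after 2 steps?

4

step 1: .11.........11...
step 2: ..11.........11..
count of 1: 4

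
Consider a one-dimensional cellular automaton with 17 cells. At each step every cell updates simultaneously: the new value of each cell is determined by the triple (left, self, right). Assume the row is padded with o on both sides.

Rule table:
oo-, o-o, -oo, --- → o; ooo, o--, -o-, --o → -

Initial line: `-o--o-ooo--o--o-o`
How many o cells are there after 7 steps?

7

o----oo-o------oo
o-oo-ooo--oooo-o-
oooooo-o--o--oo-o
-----oo------oooo
-ooo-oo-oooo-o---
oo-oooooo--oo--o-
-ooo----o--oo---o
count of o: 7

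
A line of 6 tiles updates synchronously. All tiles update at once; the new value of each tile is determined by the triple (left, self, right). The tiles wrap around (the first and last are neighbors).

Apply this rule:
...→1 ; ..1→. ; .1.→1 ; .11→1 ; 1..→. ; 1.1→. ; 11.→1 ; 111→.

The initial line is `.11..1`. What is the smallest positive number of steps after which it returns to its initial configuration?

1

.11..1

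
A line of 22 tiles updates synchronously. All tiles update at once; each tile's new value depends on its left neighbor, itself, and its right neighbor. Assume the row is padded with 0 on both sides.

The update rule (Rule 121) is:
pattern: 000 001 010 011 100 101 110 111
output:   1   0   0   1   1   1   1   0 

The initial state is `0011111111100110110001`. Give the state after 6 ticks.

tick 1: 1010000000110111111100
tick 2: 0101111110111100000111
tick 3: 0011000011100111110101
tick 4: 1011111010110100011010
tick 5: 0110001101111011011101
tick 6: 0111101111001111110110

0111101111001111110110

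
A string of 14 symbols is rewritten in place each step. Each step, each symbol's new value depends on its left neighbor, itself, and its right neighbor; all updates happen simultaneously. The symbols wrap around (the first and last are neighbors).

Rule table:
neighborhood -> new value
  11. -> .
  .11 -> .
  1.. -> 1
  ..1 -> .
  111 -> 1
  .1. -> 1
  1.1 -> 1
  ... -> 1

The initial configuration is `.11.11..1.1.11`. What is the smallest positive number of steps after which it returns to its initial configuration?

1..1..1.1111..
11.11.11.11.1.
..1..1..1..111
1.11.11.11..1.
11..1..1..1.11
1.1.11.11.11.1
.111..1..1..1.
..1.1.11.11.11
1.1111..1..1..
11.11.1.11.11.
..1..111..1..1
1.11..1.1.11.1
.1..1.1111..1.
.11.11.11.1.11
1..1..1..111..
11.11.11..1.1.
..1..1..1.1111
1.11.11.11.11.
11..1..1..1..1
1.1.11.11.11..
1111..1..1..1.
.11.1.11.11.11
1..111..1..1..
11..1.1.11.11.
..1.1111..1..1
1.11.11.1.11.1
.1..1..111..1.
.11.11..1.1.11

28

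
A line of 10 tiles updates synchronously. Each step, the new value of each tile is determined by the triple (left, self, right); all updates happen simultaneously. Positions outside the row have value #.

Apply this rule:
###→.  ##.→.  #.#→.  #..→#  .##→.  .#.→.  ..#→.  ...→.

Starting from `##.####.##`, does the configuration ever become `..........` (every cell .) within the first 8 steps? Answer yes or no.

..........
all cells are . at step 1

yes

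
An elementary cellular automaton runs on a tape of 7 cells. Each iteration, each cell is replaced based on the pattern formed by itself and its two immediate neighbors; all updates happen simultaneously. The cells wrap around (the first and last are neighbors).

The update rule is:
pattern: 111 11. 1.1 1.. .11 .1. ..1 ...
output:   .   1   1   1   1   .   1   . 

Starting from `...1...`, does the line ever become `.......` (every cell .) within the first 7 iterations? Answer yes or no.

iteration 1: ..1.1..
iteration 2: .1.1.1.
iteration 3: 1.1.1.1
iteration 4: 11.1.11
iteration 5: .11.11.
iteration 6: 1111111
iteration 7: .......
all cells are . at iteration 7

yes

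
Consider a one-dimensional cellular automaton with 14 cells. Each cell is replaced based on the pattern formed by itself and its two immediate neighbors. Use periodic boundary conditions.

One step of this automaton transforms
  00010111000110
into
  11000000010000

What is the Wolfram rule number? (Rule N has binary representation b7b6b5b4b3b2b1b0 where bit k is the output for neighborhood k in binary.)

1

position 6: 111 → 0  (bit 7 = 0)
position 7: 110 → 0  (bit 6 = 0)
position 4: 101 → 0  (bit 5 = 0)
position 8: 100 → 0  (bit 4 = 0)
position 5: 011 → 0  (bit 3 = 0)
position 3: 010 → 0  (bit 2 = 0)
position 2: 001 → 0  (bit 1 = 0)
position 0: 000 → 1  (bit 0 = 1)
bits b7..b0 = 00000001 = 1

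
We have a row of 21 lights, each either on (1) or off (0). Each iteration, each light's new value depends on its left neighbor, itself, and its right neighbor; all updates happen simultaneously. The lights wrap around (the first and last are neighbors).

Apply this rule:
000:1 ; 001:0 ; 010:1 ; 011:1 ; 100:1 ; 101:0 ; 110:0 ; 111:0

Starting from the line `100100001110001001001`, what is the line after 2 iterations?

010100001101001001001

iteration 1: 010111101001101101101
iteration 2: 010100001101001001001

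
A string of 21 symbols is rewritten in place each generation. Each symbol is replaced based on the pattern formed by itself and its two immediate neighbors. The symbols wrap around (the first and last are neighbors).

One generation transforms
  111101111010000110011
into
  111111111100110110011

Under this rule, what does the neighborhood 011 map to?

At position 5 the neighborhood is 011; the next row has 1 there.

1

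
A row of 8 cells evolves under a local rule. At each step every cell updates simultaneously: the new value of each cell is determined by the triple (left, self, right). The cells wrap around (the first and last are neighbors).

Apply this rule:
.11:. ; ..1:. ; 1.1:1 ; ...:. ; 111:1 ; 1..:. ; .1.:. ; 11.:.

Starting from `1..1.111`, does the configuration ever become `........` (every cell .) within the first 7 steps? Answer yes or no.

....1.11
.....1..
........
all cells are . at step 3

yes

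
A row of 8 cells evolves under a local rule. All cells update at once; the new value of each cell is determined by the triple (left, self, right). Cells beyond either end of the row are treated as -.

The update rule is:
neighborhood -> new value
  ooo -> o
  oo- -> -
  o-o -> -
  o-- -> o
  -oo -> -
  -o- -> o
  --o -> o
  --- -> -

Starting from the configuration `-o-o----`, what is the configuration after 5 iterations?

oo-oo---
-----o--
----ooo-
---o-o-o
--oo-o-o

--oo-o-o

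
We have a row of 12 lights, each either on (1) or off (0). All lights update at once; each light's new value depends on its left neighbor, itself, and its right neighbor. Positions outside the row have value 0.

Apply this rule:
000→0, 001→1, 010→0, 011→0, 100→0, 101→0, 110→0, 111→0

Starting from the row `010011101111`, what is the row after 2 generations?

001000000000

100100000000
001000000000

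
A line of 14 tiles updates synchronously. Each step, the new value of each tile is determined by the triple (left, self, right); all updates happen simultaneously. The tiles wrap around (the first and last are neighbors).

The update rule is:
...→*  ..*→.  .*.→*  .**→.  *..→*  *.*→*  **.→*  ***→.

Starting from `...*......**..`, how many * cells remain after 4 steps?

4

**.******..***
.**.....**....
..*****..*****
*.....**.....*
count of *: 4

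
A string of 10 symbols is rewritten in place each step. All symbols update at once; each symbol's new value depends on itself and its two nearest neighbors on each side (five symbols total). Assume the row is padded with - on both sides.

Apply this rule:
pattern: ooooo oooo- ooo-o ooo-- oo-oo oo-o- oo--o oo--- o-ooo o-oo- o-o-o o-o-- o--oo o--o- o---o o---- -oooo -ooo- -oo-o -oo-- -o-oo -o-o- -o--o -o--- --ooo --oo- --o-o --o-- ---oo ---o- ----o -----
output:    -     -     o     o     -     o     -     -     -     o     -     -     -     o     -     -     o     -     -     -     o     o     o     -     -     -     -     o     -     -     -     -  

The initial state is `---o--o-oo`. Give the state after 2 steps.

-----o-o--

step 1: ---ooo-oo-
step 2: -----o-o--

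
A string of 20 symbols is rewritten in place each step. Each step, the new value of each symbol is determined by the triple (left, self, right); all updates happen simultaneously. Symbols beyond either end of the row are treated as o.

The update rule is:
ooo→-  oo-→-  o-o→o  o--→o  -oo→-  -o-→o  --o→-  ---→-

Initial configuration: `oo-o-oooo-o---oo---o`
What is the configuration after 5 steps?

---o---oo-----oo----

step 1: --ooo----ooo----o---
step 2: o----o------o---oo--
step 3: -o---oo-----oo----o-
step 4: ooo----o------o---oo
step 5: ---o---oo-----oo----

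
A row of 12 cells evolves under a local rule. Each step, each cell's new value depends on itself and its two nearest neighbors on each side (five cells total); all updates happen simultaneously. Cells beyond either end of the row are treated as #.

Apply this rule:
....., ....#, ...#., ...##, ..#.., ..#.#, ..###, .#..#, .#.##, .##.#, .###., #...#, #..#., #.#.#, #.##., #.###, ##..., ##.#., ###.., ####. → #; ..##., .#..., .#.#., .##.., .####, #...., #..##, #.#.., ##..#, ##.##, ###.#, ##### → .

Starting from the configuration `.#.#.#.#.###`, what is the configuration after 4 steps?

...##.#.....

##.#.#.###..
#.##.#####..
..##.#..##..
...##.#.....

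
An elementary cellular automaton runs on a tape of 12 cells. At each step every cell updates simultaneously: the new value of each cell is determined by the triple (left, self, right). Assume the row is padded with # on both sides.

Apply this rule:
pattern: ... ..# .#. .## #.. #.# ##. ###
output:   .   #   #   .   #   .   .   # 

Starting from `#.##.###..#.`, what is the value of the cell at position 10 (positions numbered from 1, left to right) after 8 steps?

#

step 1: ......#.###.
step 2: #....##..#..
step 3: .#..#..#####
step 4: .######.####
step 5: ..####...###
step 6: ##.##.#.#.##
step 7: #.....#.#..#
step 8: .#...##.###.
position 10 holds #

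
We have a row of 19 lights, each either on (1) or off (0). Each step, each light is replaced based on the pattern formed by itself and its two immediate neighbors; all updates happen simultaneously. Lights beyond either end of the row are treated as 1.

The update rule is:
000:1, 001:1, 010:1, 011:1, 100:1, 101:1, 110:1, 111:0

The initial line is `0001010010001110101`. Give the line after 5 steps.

1111111111111011111

step 1: 1111111111111011111
step 2: 0000000000001110000
step 3: 1111111111111011111  (repeats step 1; period 2)
step 5: 1111111111111011111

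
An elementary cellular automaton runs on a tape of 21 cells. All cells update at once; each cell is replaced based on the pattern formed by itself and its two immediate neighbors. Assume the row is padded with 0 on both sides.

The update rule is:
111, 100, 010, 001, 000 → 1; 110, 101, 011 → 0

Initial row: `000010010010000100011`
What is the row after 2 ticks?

011111111111111111011

111111111111111111100
011111111111111111011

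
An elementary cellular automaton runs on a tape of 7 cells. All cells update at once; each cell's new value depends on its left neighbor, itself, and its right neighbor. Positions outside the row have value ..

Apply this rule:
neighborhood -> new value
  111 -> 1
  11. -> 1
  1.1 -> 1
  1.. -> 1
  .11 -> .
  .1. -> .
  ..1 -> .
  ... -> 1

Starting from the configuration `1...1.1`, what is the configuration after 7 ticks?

.11..1.
..11..1
1..11..
.1..111
..1..11
1..1..1
.1..1..

.1..1..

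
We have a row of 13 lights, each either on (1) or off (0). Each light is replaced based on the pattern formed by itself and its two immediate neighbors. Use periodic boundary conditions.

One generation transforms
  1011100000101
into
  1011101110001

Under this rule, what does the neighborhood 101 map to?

0

At position 1 the neighborhood is 101; the next row has 0 there.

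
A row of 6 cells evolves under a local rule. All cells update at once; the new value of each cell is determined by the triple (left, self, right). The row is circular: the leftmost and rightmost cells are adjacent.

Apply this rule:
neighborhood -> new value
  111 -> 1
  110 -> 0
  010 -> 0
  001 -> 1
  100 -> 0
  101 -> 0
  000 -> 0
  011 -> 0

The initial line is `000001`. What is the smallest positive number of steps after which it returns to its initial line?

000010
000100
001000
010000
100000
000001

6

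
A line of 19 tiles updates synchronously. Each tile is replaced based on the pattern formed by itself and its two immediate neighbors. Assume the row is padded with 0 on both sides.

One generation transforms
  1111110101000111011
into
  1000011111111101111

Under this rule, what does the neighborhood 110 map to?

1

At position 5 the neighborhood is 110; the next row has 1 there.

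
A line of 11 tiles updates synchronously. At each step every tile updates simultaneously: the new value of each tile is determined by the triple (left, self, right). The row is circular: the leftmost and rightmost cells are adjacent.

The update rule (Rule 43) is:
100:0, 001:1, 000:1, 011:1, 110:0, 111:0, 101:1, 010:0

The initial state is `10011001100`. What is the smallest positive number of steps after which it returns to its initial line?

step 1: 00110011001
step 2: 01100110010
step 3: 11001100100
step 4: 10011001001
step 5: 00110010011
step 6: 01100100110
step 7: 11001001100
step 8: 10010011001
step 9: 00100110011
step 10: 01001100110
step 11: 10011001100

11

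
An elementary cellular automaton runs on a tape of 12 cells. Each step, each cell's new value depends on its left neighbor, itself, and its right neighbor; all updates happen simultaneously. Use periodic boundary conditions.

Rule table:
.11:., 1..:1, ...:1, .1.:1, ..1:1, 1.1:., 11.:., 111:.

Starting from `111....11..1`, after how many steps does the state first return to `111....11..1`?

2

...1111..11.
111....11..1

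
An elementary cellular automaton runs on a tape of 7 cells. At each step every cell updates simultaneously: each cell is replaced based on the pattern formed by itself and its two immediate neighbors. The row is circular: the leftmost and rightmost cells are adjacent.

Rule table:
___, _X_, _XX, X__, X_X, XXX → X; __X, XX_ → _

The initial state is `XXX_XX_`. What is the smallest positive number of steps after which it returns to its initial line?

7

step 1: XX_XX_X
step 2: X_XX_XX
step 3: _XX_XXX
step 4: XX_XXX_
step 5: X_XXX_X
step 6: _XXX_XX
step 7: XXX_XX_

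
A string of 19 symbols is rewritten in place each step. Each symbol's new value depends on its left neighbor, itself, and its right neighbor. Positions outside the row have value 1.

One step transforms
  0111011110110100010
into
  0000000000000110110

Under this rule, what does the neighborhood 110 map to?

0

At position 3 the neighborhood is 110; the next row has 0 there.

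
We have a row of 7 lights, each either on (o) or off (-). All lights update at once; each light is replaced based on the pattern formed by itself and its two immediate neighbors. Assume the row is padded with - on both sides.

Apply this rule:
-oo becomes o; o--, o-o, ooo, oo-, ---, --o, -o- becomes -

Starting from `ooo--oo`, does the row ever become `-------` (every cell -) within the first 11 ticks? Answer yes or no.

o----o-
-------
all cells are - at tick 2

yes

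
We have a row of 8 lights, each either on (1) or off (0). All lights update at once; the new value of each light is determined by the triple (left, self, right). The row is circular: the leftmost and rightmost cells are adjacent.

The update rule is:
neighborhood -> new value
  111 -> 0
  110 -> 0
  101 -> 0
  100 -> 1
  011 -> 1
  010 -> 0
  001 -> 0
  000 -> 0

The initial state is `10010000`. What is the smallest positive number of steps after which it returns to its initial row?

8

01001000
00100100
00010010
00001001
10000100
01000010
00100001
10010000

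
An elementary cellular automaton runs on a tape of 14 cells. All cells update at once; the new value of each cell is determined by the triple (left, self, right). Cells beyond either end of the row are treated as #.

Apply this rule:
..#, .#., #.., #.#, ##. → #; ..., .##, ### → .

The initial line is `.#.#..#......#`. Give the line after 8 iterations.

########....#.
.......##..###
#.....#.###...
##...###..##.#
.##.#..###.##.
#.#####..##.##
##....###.##..
.##..#..##.###

.##..#..##.###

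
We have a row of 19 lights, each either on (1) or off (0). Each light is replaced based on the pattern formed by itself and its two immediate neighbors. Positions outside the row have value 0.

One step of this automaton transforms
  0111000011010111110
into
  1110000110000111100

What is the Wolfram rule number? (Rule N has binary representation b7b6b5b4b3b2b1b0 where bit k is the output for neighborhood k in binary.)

138

position 2: 111 → 1  (bit 7 = 1)
position 3: 110 → 0  (bit 6 = 0)
position 10: 101 → 0  (bit 5 = 0)
position 4: 100 → 0  (bit 4 = 0)
position 1: 011 → 1  (bit 3 = 1)
position 11: 010 → 0  (bit 2 = 0)
position 0: 001 → 1  (bit 1 = 1)
position 5: 000 → 0  (bit 0 = 0)
bits b7..b0 = 10001010 = 138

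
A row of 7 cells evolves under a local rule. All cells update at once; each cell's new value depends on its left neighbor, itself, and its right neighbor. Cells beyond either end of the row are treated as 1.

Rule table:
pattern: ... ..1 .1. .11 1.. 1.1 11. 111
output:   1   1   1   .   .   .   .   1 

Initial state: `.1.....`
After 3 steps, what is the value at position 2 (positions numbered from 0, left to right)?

.1.1111
.1..111
.1.1.11
position 2 holds .

.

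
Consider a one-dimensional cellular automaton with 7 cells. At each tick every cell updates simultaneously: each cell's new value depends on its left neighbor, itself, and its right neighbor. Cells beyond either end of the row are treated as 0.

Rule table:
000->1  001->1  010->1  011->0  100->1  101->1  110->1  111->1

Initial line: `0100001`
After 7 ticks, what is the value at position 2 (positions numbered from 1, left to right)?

1

1111111
0111111
1011111
1101111
0110111
1011011
1101101
position 2 holds 1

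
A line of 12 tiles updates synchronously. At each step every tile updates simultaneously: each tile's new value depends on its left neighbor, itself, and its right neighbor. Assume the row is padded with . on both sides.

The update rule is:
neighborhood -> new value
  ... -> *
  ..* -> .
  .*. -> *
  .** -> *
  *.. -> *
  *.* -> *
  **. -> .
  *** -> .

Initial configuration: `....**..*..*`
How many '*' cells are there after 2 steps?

***.*.*.**.*
*..******.**
count of *: 9

9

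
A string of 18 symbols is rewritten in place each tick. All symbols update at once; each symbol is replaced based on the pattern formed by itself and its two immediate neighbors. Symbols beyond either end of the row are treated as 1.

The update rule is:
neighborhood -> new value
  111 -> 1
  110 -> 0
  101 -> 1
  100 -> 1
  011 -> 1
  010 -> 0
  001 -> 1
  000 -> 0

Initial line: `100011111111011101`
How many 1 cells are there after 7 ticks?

tick 1: 010111111110111011
tick 2: 101111111101110111
tick 3: 011111111011101111
tick 4: 111111110111011111
tick 5: 111111101110111111
tick 6: 111111011101111111
tick 7: 111110111011111111
count of 1: 16

16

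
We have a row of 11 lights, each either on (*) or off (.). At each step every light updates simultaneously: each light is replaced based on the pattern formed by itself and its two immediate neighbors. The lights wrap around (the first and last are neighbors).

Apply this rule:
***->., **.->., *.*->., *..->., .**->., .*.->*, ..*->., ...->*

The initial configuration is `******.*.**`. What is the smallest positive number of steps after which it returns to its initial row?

2

.......*...
******.*.**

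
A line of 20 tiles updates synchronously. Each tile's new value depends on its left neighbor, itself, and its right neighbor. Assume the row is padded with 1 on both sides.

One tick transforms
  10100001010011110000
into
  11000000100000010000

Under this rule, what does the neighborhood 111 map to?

0

At position 13 the neighborhood is 111; the next row has 0 there.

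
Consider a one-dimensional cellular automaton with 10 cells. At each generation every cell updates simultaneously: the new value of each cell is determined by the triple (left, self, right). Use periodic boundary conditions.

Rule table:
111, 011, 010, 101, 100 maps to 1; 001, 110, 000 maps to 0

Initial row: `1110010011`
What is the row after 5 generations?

1110111101

1101011011
1011110111
0111101111
1111011110
1110111101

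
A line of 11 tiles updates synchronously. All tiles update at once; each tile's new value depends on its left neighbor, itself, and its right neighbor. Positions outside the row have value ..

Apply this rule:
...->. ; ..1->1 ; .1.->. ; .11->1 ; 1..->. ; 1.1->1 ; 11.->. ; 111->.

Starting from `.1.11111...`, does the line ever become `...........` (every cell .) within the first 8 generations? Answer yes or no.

generation 1: 1.11.......
generation 2: .11........
generation 3: 11.........
generation 4: 1..........
generation 5: ...........
all cells are . at generation 5

yes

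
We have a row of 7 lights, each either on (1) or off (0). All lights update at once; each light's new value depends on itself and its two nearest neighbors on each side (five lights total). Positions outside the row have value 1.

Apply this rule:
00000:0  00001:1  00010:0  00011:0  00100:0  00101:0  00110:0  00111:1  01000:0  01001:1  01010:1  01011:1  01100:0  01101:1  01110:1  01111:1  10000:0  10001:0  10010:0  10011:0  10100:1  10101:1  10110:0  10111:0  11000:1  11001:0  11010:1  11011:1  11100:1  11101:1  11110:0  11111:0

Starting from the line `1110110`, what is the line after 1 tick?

0011011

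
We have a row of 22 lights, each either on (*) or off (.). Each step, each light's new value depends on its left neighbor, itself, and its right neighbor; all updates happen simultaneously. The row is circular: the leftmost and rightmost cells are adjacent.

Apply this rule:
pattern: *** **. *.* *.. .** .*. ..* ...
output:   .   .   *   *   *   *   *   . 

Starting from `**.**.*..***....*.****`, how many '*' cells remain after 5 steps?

..**.*****..*..****...
.**.**....******...*..
**.**.*..**.....*.***.
*.**.*****.*...****..*
.**.**....***.**...***
count of *: 12

12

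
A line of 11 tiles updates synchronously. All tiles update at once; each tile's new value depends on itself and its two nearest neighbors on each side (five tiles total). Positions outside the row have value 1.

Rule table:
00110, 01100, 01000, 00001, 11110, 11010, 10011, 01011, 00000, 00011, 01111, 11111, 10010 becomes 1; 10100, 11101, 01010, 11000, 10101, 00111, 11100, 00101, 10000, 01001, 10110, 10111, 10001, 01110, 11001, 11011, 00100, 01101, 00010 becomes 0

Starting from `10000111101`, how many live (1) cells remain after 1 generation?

4

00011011000
count of 1: 4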